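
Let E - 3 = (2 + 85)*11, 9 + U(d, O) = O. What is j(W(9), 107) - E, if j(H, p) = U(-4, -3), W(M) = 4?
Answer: -972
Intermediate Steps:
U(d, O) = -9 + O
j(H, p) = -12 (j(H, p) = -9 - 3 = -12)
E = 960 (E = 3 + (2 + 85)*11 = 3 + 87*11 = 3 + 957 = 960)
j(W(9), 107) - E = -12 - 1*960 = -12 - 960 = -972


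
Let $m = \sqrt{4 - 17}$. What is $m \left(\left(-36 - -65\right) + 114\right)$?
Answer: $143 i \sqrt{13} \approx 515.59 i$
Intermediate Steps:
$m = i \sqrt{13}$ ($m = \sqrt{-13} = i \sqrt{13} \approx 3.6056 i$)
$m \left(\left(-36 - -65\right) + 114\right) = i \sqrt{13} \left(\left(-36 - -65\right) + 114\right) = i \sqrt{13} \left(\left(-36 + 65\right) + 114\right) = i \sqrt{13} \left(29 + 114\right) = i \sqrt{13} \cdot 143 = 143 i \sqrt{13}$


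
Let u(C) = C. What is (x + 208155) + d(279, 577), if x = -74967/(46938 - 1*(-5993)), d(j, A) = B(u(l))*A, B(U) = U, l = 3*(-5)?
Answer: 10559659533/52931 ≈ 1.9950e+5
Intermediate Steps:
l = -15
d(j, A) = -15*A
x = -74967/52931 (x = -74967/(46938 + 5993) = -74967/52931 ≈ -1.4163)
(x + 208155) + d(279, 577) = (-74967/52931 + 208155) - 15*577 = 11017777338/52931 - 8655 = 10559659533/52931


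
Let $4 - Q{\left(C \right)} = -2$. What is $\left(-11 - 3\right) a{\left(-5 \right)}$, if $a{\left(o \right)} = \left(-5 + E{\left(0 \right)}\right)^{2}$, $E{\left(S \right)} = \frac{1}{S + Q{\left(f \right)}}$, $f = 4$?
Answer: $- \frac{5887}{18} \approx -327.06$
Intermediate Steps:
$Q{\left(C \right)} = 6$ ($Q{\left(C \right)} = 4 - -2 = 4 + 2 = 6$)
$E{\left(S \right)} = \frac{1}{6 + S}$ ($E{\left(S \right)} = \frac{1}{S + 6} = \frac{1}{6 + S}$)
$a{\left(o \right)} = \frac{841}{36}$ ($a{\left(o \right)} = \left(-5 + \frac{1}{6 + 0}\right)^{2} = \left(-5 + \frac{1}{6}\right)^{2} = \left(- \frac{29}{6}\right)^{2} = \frac{841}{36}$)
$\left(-11 - 3\right) a{\left(-5 \right)} = \left(-11 - 3\right) \frac{841}{36} = \left(-14\right) \frac{841}{36} = - \frac{5887}{18}$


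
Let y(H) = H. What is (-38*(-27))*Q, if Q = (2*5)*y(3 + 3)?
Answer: 61560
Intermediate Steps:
Q = 60 (Q = (2*5)*(3 + 3) = 10*6 = 60)
(-38*(-27))*Q = -38*(-27)*60 = 1026*60 = 61560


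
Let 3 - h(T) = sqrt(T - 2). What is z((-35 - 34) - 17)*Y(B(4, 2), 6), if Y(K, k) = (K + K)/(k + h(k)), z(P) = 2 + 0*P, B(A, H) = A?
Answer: 16/7 ≈ 2.2857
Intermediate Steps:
h(T) = 3 - sqrt(-2 + T) (h(T) = 3 - sqrt(T - 2) = 3 - sqrt(-2 + T))
z(P) = 2 (z(P) = 2 + 0 = 2)
Y(K, k) = 2*K/(3 + k - sqrt(-2 + k)) (Y(K, k) = (K + K)/(k + (3 - sqrt(-2 + k))) = (2*K)/(3 + k - sqrt(-2 + k)) = 2*K/(3 + k - sqrt(-2 + k)))
z((-35 - 34) - 17)*Y(B(4, 2), 6) = 2*(2*4/(3 + 6 - sqrt(-2 + 6))) = 2*(2*4/(3 + 6 - sqrt(4))) = 2*(2*4/(3 + 6 - 1*2)) = 2*(2*4/(3 + 6 - 2)) = 2*(2*4/7) = 2*(2*4*(1/7)) = 2*(8/7) = 16/7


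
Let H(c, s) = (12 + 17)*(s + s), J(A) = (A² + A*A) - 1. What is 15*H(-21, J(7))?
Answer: 84390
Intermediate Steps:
J(A) = -1 + 2*A² (J(A) = (A² + A²) - 1 = 2*A² - 1 = -1 + 2*A²)
H(c, s) = 58*s (H(c, s) = 29*(2*s) = 58*s)
15*H(-21, J(7)) = 15*(58*(-1 + 2*7²)) = 15*(58*(-1 + 2*49)) = 15*(58*(-1 + 98)) = 15*(58*97) = 15*5626 = 84390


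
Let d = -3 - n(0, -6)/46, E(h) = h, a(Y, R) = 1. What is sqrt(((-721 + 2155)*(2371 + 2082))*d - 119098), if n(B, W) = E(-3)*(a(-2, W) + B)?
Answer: I*sqrt(9976649947)/23 ≈ 4342.8*I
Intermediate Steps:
n(B, W) = -3 - 3*B (n(B, W) = -3*(1 + B) = -3 - 3*B)
d = -135/46 (d = -3 - (-3 - 3*0)/46 = -3 - (-3 + 0)/46 = -3 - (-3)/46 = -3 - 1*(-3/46) = -3 + 3/46 = -135/46 ≈ -2.9348)
sqrt(((-721 + 2155)*(2371 + 2082))*d - 119098) = sqrt(((-721 + 2155)*(2371 + 2082))*(-135/46) - 119098) = sqrt((1434*4453)*(-135/46) - 119098) = sqrt(6385602*(-135/46) - 119098) = sqrt(-431028135/23 - 119098) = sqrt(-433767389/23) = I*sqrt(9976649947)/23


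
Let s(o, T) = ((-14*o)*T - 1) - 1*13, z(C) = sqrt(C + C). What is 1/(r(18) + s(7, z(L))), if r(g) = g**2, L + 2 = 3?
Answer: 155/38446 + 49*sqrt(2)/38446 ≈ 0.0058341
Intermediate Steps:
L = 1 (L = -2 + 3 = 1)
z(C) = sqrt(2)*sqrt(C) (z(C) = sqrt(2*C) = sqrt(2)*sqrt(C))
s(o, T) = -14 - 14*T*o (s(o, T) = (-14*T*o - 1) - 13 = (-1 - 14*T*o) - 13 = -14 - 14*T*o)
1/(r(18) + s(7, z(L))) = 1/(18**2 + (-14 - 14*sqrt(2)*sqrt(1)*7)) = 1/(324 + (-14 - 14*sqrt(2)*1*7)) = 1/(324 + (-14 - 14*sqrt(2)*7)) = 1/(324 + (-14 - 98*sqrt(2))) = 1/(310 - 98*sqrt(2))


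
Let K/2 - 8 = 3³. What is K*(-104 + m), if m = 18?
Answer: -6020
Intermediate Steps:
K = 70 (K = 16 + 2*3³ = 16 + 2*27 = 16 + 54 = 70)
K*(-104 + m) = 70*(-104 + 18) = 70*(-86) = -6020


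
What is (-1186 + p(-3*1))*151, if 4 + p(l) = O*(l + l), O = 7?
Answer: -186032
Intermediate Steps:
p(l) = -4 + 14*l (p(l) = -4 + 7*(l + l) = -4 + 7*(2*l) = -4 + 14*l)
(-1186 + p(-3*1))*151 = (-1186 + (-4 + 14*(-3*1)))*151 = (-1186 + (-4 + 14*(-3)))*151 = (-1186 + (-4 - 42))*151 = (-1186 - 46)*151 = -1232*151 = -186032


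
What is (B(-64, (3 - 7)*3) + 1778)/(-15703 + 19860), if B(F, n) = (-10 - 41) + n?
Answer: 1715/4157 ≈ 0.41256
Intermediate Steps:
B(F, n) = -51 + n
(B(-64, (3 - 7)*3) + 1778)/(-15703 + 19860) = ((-51 + (3 - 7)*3) + 1778)/(-15703 + 19860) = ((-51 - 4*3) + 1778)/4157 = ((-51 - 12) + 1778)*(1/4157) = (-63 + 1778)*(1/4157) = 1715*(1/4157) = 1715/4157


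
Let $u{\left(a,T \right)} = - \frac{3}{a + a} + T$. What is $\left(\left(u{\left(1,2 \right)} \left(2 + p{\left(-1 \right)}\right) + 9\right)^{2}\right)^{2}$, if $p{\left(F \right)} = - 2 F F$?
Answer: $6561$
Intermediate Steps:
$u{\left(a,T \right)} = T - \frac{3}{2 a}$ ($u{\left(a,T \right)} = - \frac{3}{2 a} + T = T - \frac{3}{2 a}$)
$p{\left(F \right)} = - 2 F^{2}$
$\left(\left(u{\left(1,2 \right)} \left(2 + p{\left(-1 \right)}\right) + 9\right)^{2}\right)^{2} = \left(\left(\left(2 - \frac{3}{2 \cdot 1}\right) \left(2 - 2 \left(-1\right)^{2}\right) + 9\right)^{2}\right)^{2} = \left(\left(\left(2 - \frac{3}{2}\right) \left(2 - 2\right) + 9\right)^{2}\right)^{2} = \left(\left(\frac{1}{2} \cdot 0 + 9\right)^{2}\right)^{2} = \left(\left(0 + 9\right)^{2}\right)^{2} = \left(9^{2}\right)^{2} = 81^{2} = 6561$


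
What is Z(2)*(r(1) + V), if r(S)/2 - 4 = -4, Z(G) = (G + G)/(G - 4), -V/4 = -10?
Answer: -80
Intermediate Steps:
V = 40 (V = -4*(-10) = 40)
Z(G) = 2*G/(-4 + G) (Z(G) = (2*G)/(-4 + G) = 2*G/(-4 + G))
r(S) = 0 (r(S) = 8 + 2*(-4) = 8 - 8 = 0)
Z(2)*(r(1) + V) = (2*2/(-4 + 2))*(0 + 40) = (2*2/(-2))*40 = (2*2*(-½))*40 = -2*40 = -80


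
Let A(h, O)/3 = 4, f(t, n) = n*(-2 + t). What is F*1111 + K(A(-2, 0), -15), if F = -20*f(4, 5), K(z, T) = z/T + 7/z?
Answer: -13332013/60 ≈ -2.2220e+5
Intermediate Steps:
A(h, O) = 12 (A(h, O) = 3*4 = 12)
K(z, T) = 7/z + z/T
F = -200 (F = -100*(-2 + 4) = -100*2 = -20*10 = -200)
F*1111 + K(A(-2, 0), -15) = -200*1111 + (7/12 + 12/(-15)) = -222200 + (7*(1/12) + 12*(-1/15)) = -222200 + (7/12 - 4/5) = -222200 - 13/60 = -13332013/60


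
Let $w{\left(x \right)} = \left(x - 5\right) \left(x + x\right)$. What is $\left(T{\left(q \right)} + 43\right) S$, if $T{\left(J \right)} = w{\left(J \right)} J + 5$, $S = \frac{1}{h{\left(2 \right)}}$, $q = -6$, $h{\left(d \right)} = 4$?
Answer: $-186$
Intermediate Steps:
$S = \frac{1}{4} \approx 0.25$
$w{\left(x \right)} = 2 x \left(-5 + x\right)$ ($w{\left(x \right)} = \left(-5 + x\right) 2 x = 2 x \left(-5 + x\right)$)
$T{\left(J \right)} = 5 + 2 J^{2} \left(-5 + J\right)$ ($T{\left(J \right)} = 2 J \left(-5 + J\right) J + 5 = 2 J^{2} \left(-5 + J\right) + 5 = 5 + 2 J^{2} \left(-5 + J\right)$)
$\left(T{\left(q \right)} + 43\right) S = \left(\left(5 + 2 \left(-6\right)^{2} \left(-5 - 6\right)\right) + 43\right) \frac{1}{4} = \left(\left(5 + 2 \cdot 36 \left(-11\right)\right) + 43\right) \frac{1}{4} = \left(\left(5 - 792\right) + 43\right) \frac{1}{4} = \left(-787 + 43\right) \frac{1}{4} = \left(-744\right) \frac{1}{4} = -186$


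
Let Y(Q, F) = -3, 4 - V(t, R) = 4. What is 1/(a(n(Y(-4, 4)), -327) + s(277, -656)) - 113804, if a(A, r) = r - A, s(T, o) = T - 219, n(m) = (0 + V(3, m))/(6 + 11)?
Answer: -30613277/269 ≈ -1.1380e+5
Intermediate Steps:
V(t, R) = 0 (V(t, R) = 4 - 1*4 = 4 - 4 = 0)
n(m) = 0 (n(m) = (0 + 0)/(6 + 11) = 0/17 = 0*(1/17) = 0)
s(T, o) = -219 + T
1/(a(n(Y(-4, 4)), -327) + s(277, -656)) - 113804 = 1/((-327 - 1*0) + (-219 + 277)) - 113804 = 1/((-327 + 0) + 58) - 113804 = 1/(-327 + 58) - 113804 = 1/(-269) - 113804 = -1/269 - 113804 = -30613277/269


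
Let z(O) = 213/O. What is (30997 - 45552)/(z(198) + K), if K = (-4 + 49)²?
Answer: -960630/133721 ≈ -7.1838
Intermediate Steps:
K = 2025 (K = 45² = 2025)
(30997 - 45552)/(z(198) + K) = (30997 - 45552)/(213/198 + 2025) = -14555/(213*(1/198) + 2025) = -14555/(71/66 + 2025) = -14555/133721/66 = -14555*66/133721 = -960630/133721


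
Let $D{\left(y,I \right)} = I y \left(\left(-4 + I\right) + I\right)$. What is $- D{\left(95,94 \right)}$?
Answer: $-1643120$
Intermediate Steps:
$D{\left(y,I \right)} = I y \left(-4 + 2 I\right)$
$- D{\left(95,94 \right)} = - 2 \cdot 94 \cdot 95 \left(-2 + 94\right) = - 2 \cdot 94 \cdot 95 \cdot 92 = \left(-1\right) 1643120 = -1643120$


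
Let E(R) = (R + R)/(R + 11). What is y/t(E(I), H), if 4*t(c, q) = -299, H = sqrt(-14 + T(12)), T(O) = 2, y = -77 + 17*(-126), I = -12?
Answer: 8876/299 ≈ 29.686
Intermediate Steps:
y = -2219 (y = -77 - 2142 = -2219)
E(R) = 2*R/(11 + R) (E(R) = (2*R)/(11 + R) = 2*R/(11 + R))
H = 2*I*sqrt(3) (H = sqrt(-14 + 2) = sqrt(-12) = 2*I*sqrt(3) ≈ 3.4641*I)
t(c, q) = -299/4 (t(c, q) = (1/4)*(-299) = -299/4)
y/t(E(I), H) = -2219/(-299/4) = -2219*(-4/299) = 8876/299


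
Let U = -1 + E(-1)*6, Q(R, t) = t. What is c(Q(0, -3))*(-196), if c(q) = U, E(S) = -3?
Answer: 3724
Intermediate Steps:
U = -19 (U = -1 - 3*6 = -1 - 18 = -19)
c(q) = -19
c(Q(0, -3))*(-196) = -19*(-196) = 3724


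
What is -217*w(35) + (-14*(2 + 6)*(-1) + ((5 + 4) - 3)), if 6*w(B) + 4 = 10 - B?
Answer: 7001/6 ≈ 1166.8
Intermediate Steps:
w(B) = 1 - B/6 (w(B) = -2/3 + (10 - B)/6 = -2/3 + (5/3 - B/6) = 1 - B/6)
-217*w(35) + (-14*(2 + 6)*(-1) + ((5 + 4) - 3)) = -217*(1 - 1/6*35) + (-14*(2 + 6)*(-1) + ((5 + 4) - 3)) = -217*(1 - 35/6) + (-112*(-1) + (9 - 3)) = -217*(-29/6) + (-14*(-8) + 6) = 6293/6 + (112 + 6) = 6293/6 + 118 = 7001/6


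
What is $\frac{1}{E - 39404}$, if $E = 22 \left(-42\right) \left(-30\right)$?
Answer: $- \frac{1}{11684} \approx -8.5587 \cdot 10^{-5}$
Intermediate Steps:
$E = 27720$ ($E = \left(-924\right) \left(-30\right) = 27720$)
$\frac{1}{E - 39404} = \frac{1}{27720 - 39404} = \frac{1}{-11684} = - \frac{1}{11684}$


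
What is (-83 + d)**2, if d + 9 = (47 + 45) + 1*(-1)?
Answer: 1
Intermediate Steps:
d = 82 (d = -9 + ((47 + 45) + 1*(-1)) = -9 + (92 - 1) = -9 + 91 = 82)
(-83 + d)**2 = (-83 + 82)**2 = (-1)**2 = 1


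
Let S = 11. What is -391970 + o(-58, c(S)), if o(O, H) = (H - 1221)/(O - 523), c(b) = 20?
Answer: -227733369/581 ≈ -3.9197e+5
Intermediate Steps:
o(O, H) = (-1221 + H)/(-523 + O)
-391970 + o(-58, c(S)) = -391970 + (-1221 + 20)/(-523 - 58) = -391970 - 1201/(-581) = -391970 - 1/581*(-1201) = -391970 + 1201/581 = -227733369/581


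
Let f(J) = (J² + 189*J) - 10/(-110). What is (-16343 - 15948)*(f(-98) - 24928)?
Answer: 12022100755/11 ≈ 1.0929e+9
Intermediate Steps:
f(J) = 1/11 + J² + 189*J (f(J) = (J² + 189*J) - 10*(-1/110) = (J² + 189*J) + 1/11 = 1/11 + J² + 189*J)
(-16343 - 15948)*(f(-98) - 24928) = (-16343 - 15948)*((1/11 + (-98)² + 189*(-98)) - 24928) = -32291*((1/11 + 9604 - 18522) - 24928) = -32291*(-98097/11 - 24928) = -32291*(-372305/11) = 12022100755/11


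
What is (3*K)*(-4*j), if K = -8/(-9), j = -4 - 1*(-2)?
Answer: 64/3 ≈ 21.333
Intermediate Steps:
j = -2 (j = -4 + 2 = -2)
K = 8/9 (K = -8*(-⅑) = 8/9 ≈ 0.88889)
(3*K)*(-4*j) = (3*(8/9))*(-4*(-2)) = (8/3)*8 = 64/3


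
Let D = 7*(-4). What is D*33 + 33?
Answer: -891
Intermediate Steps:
D = -28
D*33 + 33 = -28*33 + 33 = -924 + 33 = -891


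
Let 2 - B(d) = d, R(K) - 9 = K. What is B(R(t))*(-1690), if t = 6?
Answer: 21970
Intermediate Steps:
R(K) = 9 + K
B(d) = 2 - d
B(R(t))*(-1690) = (2 - (9 + 6))*(-1690) = (2 - 1*15)*(-1690) = (2 - 15)*(-1690) = -13*(-1690) = 21970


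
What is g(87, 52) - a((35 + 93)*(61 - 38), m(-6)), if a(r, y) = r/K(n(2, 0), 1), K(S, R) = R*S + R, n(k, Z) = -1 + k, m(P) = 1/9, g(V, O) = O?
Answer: -1420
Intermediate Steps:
m(P) = ⅑
K(S, R) = R + R*S
a(r, y) = r/2 (a(r, y) = r/((1*(1 + (-1 + 2)))) = r/((1*(1 + 1))) = r/((1*2)) = r/2)
g(87, 52) - a((35 + 93)*(61 - 38), m(-6)) = 52 - (35 + 93)*(61 - 38)/2 = 52 - 128*23/2 = 52 - 2944/2 = 52 - 1*1472 = 52 - 1472 = -1420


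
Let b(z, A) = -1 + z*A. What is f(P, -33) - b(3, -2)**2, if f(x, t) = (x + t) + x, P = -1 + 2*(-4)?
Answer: -100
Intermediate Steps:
P = -9 (P = -1 - 8 = -9)
f(x, t) = t + 2*x (f(x, t) = (t + x) + x = t + 2*x)
b(z, A) = -1 + A*z
f(P, -33) - b(3, -2)**2 = (-33 + 2*(-9)) - (-1 - 2*3)**2 = (-33 - 18) - (-1 - 6)**2 = -51 - 1*(-7)**2 = -51 - 1*49 = -51 - 49 = -100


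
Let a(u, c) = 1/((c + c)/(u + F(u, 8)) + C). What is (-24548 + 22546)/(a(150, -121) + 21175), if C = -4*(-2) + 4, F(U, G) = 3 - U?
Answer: -412412/4362047 ≈ -0.094545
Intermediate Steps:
C = 12 (C = 8 + 4 = 12)
a(u, c) = 1/(12 + 2*c/3) (a(u, c) = 1/((c + c)/(u + (3 - u)) + 12) = 1/((2*c)/3 + 12) = 1/((2*c)*(⅓) + 12) = 1/(2*c/3 + 12) = 1/(12 + 2*c/3))
(-24548 + 22546)/(a(150, -121) + 21175) = (-24548 + 22546)/(3/(2*(18 - 121)) + 21175) = -2002/((3/2)/(-103) + 21175) = -2002/((3/2)*(-1/103) + 21175) = -2002/(-3/206 + 21175) = -2002/4362047/206 = -2002*206/4362047 = -412412/4362047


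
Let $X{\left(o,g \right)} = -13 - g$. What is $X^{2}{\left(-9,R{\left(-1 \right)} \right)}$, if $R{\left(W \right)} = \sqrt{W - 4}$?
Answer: $\left(13 + i \sqrt{5}\right)^{2} \approx 164.0 + 58.138 i$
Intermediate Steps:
$R{\left(W \right)} = \sqrt{-4 + W}$
$X^{2}{\left(-9,R{\left(-1 \right)} \right)} = \left(-13 - \sqrt{-4 - 1}\right)^{2} = \left(-13 - \sqrt{-5}\right)^{2} = \left(-13 - i \sqrt{5}\right)^{2}$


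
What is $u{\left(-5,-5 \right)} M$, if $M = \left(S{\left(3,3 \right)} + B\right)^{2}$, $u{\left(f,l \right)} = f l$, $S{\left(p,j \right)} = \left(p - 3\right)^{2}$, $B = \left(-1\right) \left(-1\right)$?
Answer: $25$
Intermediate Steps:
$B = 1$
$S{\left(p,j \right)} = \left(-3 + p\right)^{2}$
$M = 1$ ($M = \left(\left(-3 + 3\right)^{2} + 1\right)^{2} = \left(0^{2} + 1\right)^{2} = \left(0 + 1\right)^{2} = 1^{2} = 1$)
$u{\left(-5,-5 \right)} M = \left(-5\right) \left(-5\right) 1 = 25 \cdot 1 = 25$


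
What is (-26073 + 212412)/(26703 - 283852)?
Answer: -186339/257149 ≈ -0.72463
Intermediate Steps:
(-26073 + 212412)/(26703 - 283852) = 186339/(-257149) = 186339*(-1/257149) = -186339/257149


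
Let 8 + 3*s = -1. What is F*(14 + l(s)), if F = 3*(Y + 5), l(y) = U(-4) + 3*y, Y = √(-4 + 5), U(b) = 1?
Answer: 108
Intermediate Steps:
s = -3 (s = -8/3 + (⅓)*(-1) = -8/3 - ⅓ = -3)
Y = 1 (Y = √1 = 1)
l(y) = 1 + 3*y
F = 18 (F = 3*(1 + 5) = 3*6 = 18)
F*(14 + l(s)) = 18*(14 + (1 + 3*(-3))) = 18*(14 + (1 - 9)) = 18*(14 - 8) = 18*6 = 108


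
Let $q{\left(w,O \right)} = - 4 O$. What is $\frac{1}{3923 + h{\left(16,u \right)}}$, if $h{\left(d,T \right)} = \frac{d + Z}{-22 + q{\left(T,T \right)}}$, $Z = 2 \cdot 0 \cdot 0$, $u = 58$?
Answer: $\frac{127}{498213} \approx 0.00025491$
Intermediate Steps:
$Z = 0$ ($Z = 0 \cdot 0 = 0$)
$h{\left(d,T \right)} = \frac{d}{-22 - 4 T}$ ($h{\left(d,T \right)} = \frac{d + 0}{-22 - 4 T} = \frac{d}{-22 - 4 T}$)
$\frac{1}{3923 + h{\left(16,u \right)}} = \frac{1}{3923 - \frac{16}{22 + 4 \cdot 58}} = \frac{1}{3923 - \frac{16}{22 + 232}} = \frac{1}{3923 - \frac{16}{254}} = \frac{1}{3923 - 16 \cdot \frac{1}{254}} = \frac{1}{3923 - \frac{8}{127}} = \frac{1}{\frac{498213}{127}} = \frac{127}{498213}$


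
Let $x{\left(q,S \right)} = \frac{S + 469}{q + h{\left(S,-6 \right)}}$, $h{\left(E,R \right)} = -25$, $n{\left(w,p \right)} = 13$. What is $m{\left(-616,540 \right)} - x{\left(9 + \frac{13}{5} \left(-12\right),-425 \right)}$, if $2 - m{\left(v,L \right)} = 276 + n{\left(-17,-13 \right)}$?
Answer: $- \frac{16878}{59} \approx -286.07$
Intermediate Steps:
$m{\left(v,L \right)} = -287$ ($m{\left(v,L \right)} = 2 - \left(276 + 13\right) = 2 - 289 = -287$)
$x{\left(q,S \right)} = \frac{469 + S}{-25 + q}$ ($x{\left(q,S \right)} = \frac{S + 469}{q - 25} = \frac{469 + S}{-25 + q}$)
$m{\left(-616,540 \right)} - x{\left(9 + \frac{13}{5} \left(-12\right),-425 \right)} = -287 - \frac{469 - 425}{-25 + \left(9 + \frac{13}{5} \left(-12\right)\right)} = -287 - \frac{1}{-25 + \left(9 + 13 \cdot \frac{1}{5} \left(-12\right)\right)} 44 = -287 - \frac{1}{-25 + \left(9 + \frac{13}{5} \left(-12\right)\right)} 44 = -287 - \frac{1}{-25 + \left(9 - \frac{156}{5}\right)} 44 = -287 - \frac{1}{-25 - \frac{111}{5}} \cdot 44 = -287 - \frac{1}{- \frac{236}{5}} \cdot 44 = -287 - \left(- \frac{5}{236}\right) 44 = -287 - - \frac{55}{59} = -287 + \frac{55}{59} = - \frac{16878}{59}$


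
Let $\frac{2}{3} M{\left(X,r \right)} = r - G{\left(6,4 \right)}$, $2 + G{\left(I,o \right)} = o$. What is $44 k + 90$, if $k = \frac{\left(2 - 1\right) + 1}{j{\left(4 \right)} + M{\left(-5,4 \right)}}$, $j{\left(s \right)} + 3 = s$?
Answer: $112$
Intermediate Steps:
$G{\left(I,o \right)} = -2 + o$
$j{\left(s \right)} = -3 + s$
$M{\left(X,r \right)} = -3 + \frac{3 r}{2}$ ($M{\left(X,r \right)} = \frac{3 \left(r - \left(-2 + 4\right)\right)}{2} = \frac{3 \left(r - 2\right)}{2} = \frac{3 \left(-2 + r\right)}{2} = -3 + \frac{3 r}{2}$)
$k = \frac{1}{2}$ ($k = \frac{\left(2 - 1\right) + 1}{\left(-3 + 4\right) + \left(-3 + \frac{3}{2} \cdot 4\right)} = \frac{1 + 1}{1 + \left(-3 + 6\right)} = \frac{1}{1 + 3} \cdot 2 = \frac{1}{4} \cdot 2 = \frac{1}{2} \approx 0.5$)
$44 k + 90 = 44 \cdot \frac{1}{2} + 90 = 22 + 90 = 112$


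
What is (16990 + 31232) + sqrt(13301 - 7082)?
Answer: 48222 + 3*sqrt(691) ≈ 48301.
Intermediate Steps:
(16990 + 31232) + sqrt(13301 - 7082) = 48222 + sqrt(6219) = 48222 + 3*sqrt(691)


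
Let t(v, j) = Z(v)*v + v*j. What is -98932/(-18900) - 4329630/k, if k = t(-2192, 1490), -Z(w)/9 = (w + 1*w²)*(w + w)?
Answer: 5136689780386280171/981314808716869200 ≈ 5.2345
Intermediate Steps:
Z(w) = -18*w*(w + w²) (Z(w) = -9*(w + 1*w²)*(w + w) = -9*(w + w²)*2*w = -18*w*(w + w²))
t(v, j) = j*v + 18*v³*(-1 - v) (t(v, j) = (18*v²*(-1 - v))*v + v*j = 18*v³*(-1 - v) + j*v = j*v + 18*v³*(-1 - v))
k = -415371347605024 (k = -2192*(1490 - 18*(-2192)²*(1 - 2192)) = -2192*(1490 - 18*4804864*(-2191)) = -2192*(1490 + 189494226432) = -2192*189494227922 = -415371347605024)
-98932/(-18900) - 4329630/k = -98932/(-18900) - 4329630/(-415371347605024) = -98932*(-1/18900) - 4329630*(-1/415371347605024) = 24733/4725 + 2164815/207685673802512 = 5136689780386280171/981314808716869200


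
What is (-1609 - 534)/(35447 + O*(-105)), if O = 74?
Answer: -2143/27677 ≈ -0.077429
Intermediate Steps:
(-1609 - 534)/(35447 + O*(-105)) = (-1609 - 534)/(35447 + 74*(-105)) = -2143/(35447 - 7770) = -2143/27677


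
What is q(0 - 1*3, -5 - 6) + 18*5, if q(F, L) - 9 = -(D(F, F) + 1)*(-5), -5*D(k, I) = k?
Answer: 107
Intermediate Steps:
D(k, I) = -k/5
q(F, L) = 14 - F (q(F, L) = 9 - (-F/5 + 1)*(-5) = 9 - (1 - F/5)*(-5) = 9 - (-5 + F) = 9 + (5 - F) = 14 - F)
q(0 - 1*3, -5 - 6) + 18*5 = (14 - (0 - 1*3)) + 18*5 = (14 - (0 - 3)) + 90 = (14 - 1*(-3)) + 90 = (14 + 3) + 90 = 17 + 90 = 107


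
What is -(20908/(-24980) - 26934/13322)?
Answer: 118918462/41597945 ≈ 2.8588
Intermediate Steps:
-(20908/(-24980) - 26934/13322) = -(20908*(-1/24980) - 26934*1/13322) = -(-5227/6245 - 13467/6661) = -1*(-118918462/41597945) = 118918462/41597945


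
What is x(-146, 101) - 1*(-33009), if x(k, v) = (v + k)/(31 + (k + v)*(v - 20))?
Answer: 119294571/3614 ≈ 33009.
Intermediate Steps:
x(k, v) = (k + v)/(31 + (-20 + v)*(k + v)) (x(k, v) = (k + v)/(31 + (k + v)*(-20 + v)) = (k + v)/(31 + (-20 + v)*(k + v)))
x(-146, 101) - 1*(-33009) = (-146 + 101)/(31 + 101² - 20*(-146) - 20*101 - 146*101) - 1*(-33009) = -45/(31 + 10201 + 2920 - 2020 - 14746) + 33009 = -45/(-3614) + 33009 = -1/3614*(-45) + 33009 = 45/3614 + 33009 = 119294571/3614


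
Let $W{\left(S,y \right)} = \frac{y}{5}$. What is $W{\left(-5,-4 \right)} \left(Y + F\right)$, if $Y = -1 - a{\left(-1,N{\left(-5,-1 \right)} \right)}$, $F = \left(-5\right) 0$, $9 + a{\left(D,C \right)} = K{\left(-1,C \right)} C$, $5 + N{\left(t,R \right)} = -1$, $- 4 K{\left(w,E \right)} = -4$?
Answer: $- \frac{56}{5} \approx -11.2$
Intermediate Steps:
$W{\left(S,y \right)} = \frac{y}{5}$ ($W{\left(S,y \right)} = y \frac{1}{5} = \frac{y}{5}$)
$K{\left(w,E \right)} = 1$ ($K{\left(w,E \right)} = \left(- \frac{1}{4}\right) \left(-4\right) = 1$)
$N{\left(t,R \right)} = -6$ ($N{\left(t,R \right)} = -5 - 1 = -6$)
$a{\left(D,C \right)} = -9 + C$ ($a{\left(D,C \right)} = -9 + 1 C = -9 + C$)
$F = 0$
$Y = 14$ ($Y = -1 - \left(-9 - 6\right) = -1 - -15 = -1 + 15 = 14$)
$W{\left(-5,-4 \right)} \left(Y + F\right) = \frac{1}{5} \left(-4\right) \left(14 + 0\right) = \left(- \frac{4}{5}\right) 14 = - \frac{56}{5}$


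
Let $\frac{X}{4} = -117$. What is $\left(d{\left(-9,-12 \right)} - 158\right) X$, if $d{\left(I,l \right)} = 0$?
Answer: $73944$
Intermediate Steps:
$X = -468$ ($X = 4 \left(-117\right) = -468$)
$\left(d{\left(-9,-12 \right)} - 158\right) X = \left(0 - 158\right) \left(-468\right) = \left(-158\right) \left(-468\right) = 73944$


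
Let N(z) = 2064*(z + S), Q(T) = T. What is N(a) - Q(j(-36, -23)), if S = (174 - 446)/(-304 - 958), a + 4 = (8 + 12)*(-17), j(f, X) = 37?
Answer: -447762739/631 ≈ -7.0961e+5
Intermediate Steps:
a = -344 (a = -4 + (8 + 12)*(-17) = -4 + 20*(-17) = -4 - 340 = -344)
S = 136/631 (S = -272/(-1262) = -272*(-1/1262) = 136/631 ≈ 0.21553)
N(z) = 280704/631 + 2064*z (N(z) = 2064*(z + 136/631) = 2064*(136/631 + z) = 280704/631 + 2064*z)
N(a) - Q(j(-36, -23)) = (280704/631 + 2064*(-344)) - 1*37 = (280704/631 - 710016) - 37 = -447739392/631 - 37 = -447762739/631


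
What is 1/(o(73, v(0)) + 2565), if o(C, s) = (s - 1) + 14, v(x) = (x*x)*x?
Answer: 1/2578 ≈ 0.00038790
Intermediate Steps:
v(x) = x**3 (v(x) = x**2*x = x**3)
o(C, s) = 13 + s (o(C, s) = (-1 + s) + 14 = 13 + s)
1/(o(73, v(0)) + 2565) = 1/((13 + 0**3) + 2565) = 1/((13 + 0) + 2565) = 1/(13 + 2565) = 1/2578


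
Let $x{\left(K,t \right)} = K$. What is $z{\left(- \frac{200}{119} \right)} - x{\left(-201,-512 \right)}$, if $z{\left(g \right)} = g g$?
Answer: $\frac{2886361}{14161} \approx 203.82$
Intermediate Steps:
$z{\left(g \right)} = g^{2}$
$z{\left(- \frac{200}{119} \right)} - x{\left(-201,-512 \right)} = \left(- \frac{200}{119}\right)^{2} - -201 = \left(\left(-200\right) \frac{1}{119}\right)^{2} + 201 = \left(- \frac{200}{119}\right)^{2} + 201 = \frac{40000}{14161} + 201 = \frac{2886361}{14161}$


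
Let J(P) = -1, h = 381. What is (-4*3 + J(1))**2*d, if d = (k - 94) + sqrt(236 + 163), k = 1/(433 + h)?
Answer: -12931035/814 + 169*sqrt(399) ≈ -12510.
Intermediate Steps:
k = 1/814 (k = 1/(433 + 381) = 1/814 ≈ 0.0012285)
d = -76515/814 + sqrt(399) (d = (1/814 - 94) + sqrt(236 + 163) = -76515/814 + sqrt(399) ≈ -74.024)
(-4*3 + J(1))**2*d = (-4*3 - 1)**2*(-76515/814 + sqrt(399)) = (-12 - 1)**2*(-76515/814 + sqrt(399)) = (-13)**2*(-76515/814 + sqrt(399)) = 169*(-76515/814 + sqrt(399)) = -12931035/814 + 169*sqrt(399)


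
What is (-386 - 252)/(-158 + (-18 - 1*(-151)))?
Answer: 638/25 ≈ 25.520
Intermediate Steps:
(-386 - 252)/(-158 + (-18 - 1*(-151))) = -638/(-158 + (-18 + 151)) = -638/(-158 + 133) = -638/(-25) = -638*(-1/25) = 638/25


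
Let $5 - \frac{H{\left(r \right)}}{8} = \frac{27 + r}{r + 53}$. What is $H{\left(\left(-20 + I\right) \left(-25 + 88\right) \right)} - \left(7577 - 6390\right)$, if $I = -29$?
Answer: $- \frac{1752239}{1517} \approx -1155.1$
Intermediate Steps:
$H{\left(r \right)} = 40 - \frac{8 \left(27 + r\right)}{53 + r}$ ($H{\left(r \right)} = 40 - 8 \frac{27 + r}{r + 53} = 40 - 8 \frac{27 + r}{53 + r} = 40 - \frac{8 \left(27 + r\right)}{53 + r}$)
$H{\left(\left(-20 + I\right) \left(-25 + 88\right) \right)} - \left(7577 - 6390\right) = \frac{16 \left(119 + 2 \left(-20 - 29\right) \left(-25 + 88\right)\right)}{53 + \left(-20 - 29\right) \left(-25 + 88\right)} - \left(7577 - 6390\right) = \frac{16 \left(119 + 2 \left(\left(-49\right) 63\right)\right)}{53 - 3087} - 1187 = \frac{16 \left(119 + 2 \left(-3087\right)\right)}{53 - 3087} - 1187 = \frac{16 \left(119 - 6174\right)}{-3034} - 1187 = 16 \left(- \frac{1}{3034}\right) \left(-6055\right) - 1187 = \frac{48440}{1517} - 1187 = - \frac{1752239}{1517}$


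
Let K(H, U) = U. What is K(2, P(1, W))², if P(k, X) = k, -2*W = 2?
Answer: 1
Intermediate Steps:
W = -1 (W = -½*2 = -1)
K(2, P(1, W))² = 1² = 1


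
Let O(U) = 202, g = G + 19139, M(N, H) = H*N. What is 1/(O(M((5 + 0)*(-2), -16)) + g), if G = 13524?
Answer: 1/32865 ≈ 3.0428e-5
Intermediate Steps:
g = 32663 (g = 13524 + 19139 = 32663)
1/(O(M((5 + 0)*(-2), -16)) + g) = 1/(202 + 32663) = 1/32865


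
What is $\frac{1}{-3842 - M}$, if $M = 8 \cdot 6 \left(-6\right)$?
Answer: $- \frac{1}{3554} \approx -0.00028137$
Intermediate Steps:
$M = -288$ ($M = 48 \left(-6\right) = -288$)
$\frac{1}{-3842 - M} = \frac{1}{-3842 - -288} = \frac{1}{-3842 + 288} = \frac{1}{-3554} = - \frac{1}{3554}$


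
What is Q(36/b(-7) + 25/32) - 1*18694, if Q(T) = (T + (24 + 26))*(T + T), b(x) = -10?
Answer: -242687799/12800 ≈ -18960.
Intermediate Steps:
Q(T) = 2*T*(50 + T) (Q(T) = (T + 50)*(2*T) = (50 + T)*(2*T) = 2*T*(50 + T))
Q(36/b(-7) + 25/32) - 1*18694 = 2*(36/(-10) + 25/32)*(50 + (36/(-10) + 25/32)) - 1*18694 = 2*(36*(-⅒) + 25*(1/32))*(50 + (36*(-⅒) + 25*(1/32))) - 18694 = 2*(-18/5 + 25/32)*(50 + (-18/5 + 25/32)) - 18694 = 2*(-451/160)*(50 - 451/160) - 18694 = 2*(-451/160)*(7549/160) - 18694 = -3404599/12800 - 18694 = -242687799/12800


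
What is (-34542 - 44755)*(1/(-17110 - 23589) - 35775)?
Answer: 115456965351622/40699 ≈ 2.8368e+9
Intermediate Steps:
(-34542 - 44755)*(1/(-17110 - 23589) - 35775) = -79297*(1/(-40699) - 35775) = -79297*(-1/40699 - 35775) = -79297*(-1456006726/40699) = 115456965351622/40699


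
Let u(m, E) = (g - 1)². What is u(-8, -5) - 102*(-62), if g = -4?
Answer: 6349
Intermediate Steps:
u(m, E) = 25 (u(m, E) = (-4 - 1)² = (-5)² = 25)
u(-8, -5) - 102*(-62) = 25 - 102*(-62) = 25 + 6324 = 6349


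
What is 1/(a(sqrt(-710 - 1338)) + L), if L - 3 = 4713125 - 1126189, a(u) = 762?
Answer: 1/3587701 ≈ 2.7873e-7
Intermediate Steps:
L = 3586939 (L = 3 + (4713125 - 1126189) = 3 + 3586936 = 3586939)
1/(a(sqrt(-710 - 1338)) + L) = 1/(762 + 3586939) = 1/3587701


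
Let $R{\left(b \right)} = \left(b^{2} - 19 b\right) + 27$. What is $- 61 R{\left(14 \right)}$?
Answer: $2623$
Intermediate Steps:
$R{\left(b \right)} = 27 + b^{2} - 19 b$
$- 61 R{\left(14 \right)} = - 61 \left(27 + 14^{2} - 266\right) = - 61 \left(27 + 196 - 266\right) = \left(-61\right) \left(-43\right) = 2623$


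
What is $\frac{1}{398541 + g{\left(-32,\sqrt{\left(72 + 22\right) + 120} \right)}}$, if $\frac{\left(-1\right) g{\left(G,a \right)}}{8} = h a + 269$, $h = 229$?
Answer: $\frac{396389}{156406007385} + \frac{1832 \sqrt{214}}{156406007385} \approx 2.7057 \cdot 10^{-6}$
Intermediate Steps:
$g{\left(G,a \right)} = -2152 - 1832 a$ ($g{\left(G,a \right)} = - 8 \left(229 a + 269\right) = - 8 \left(269 + 229 a\right) = -2152 - 1832 a$)
$\frac{1}{398541 + g{\left(-32,\sqrt{\left(72 + 22\right) + 120} \right)}} = \frac{1}{398541 - \left(2152 + 1832 \sqrt{\left(72 + 22\right) + 120}\right)} = \frac{1}{398541 - \left(2152 + 1832 \sqrt{94 + 120}\right)} = \frac{1}{398541 - \left(2152 + 1832 \sqrt{214}\right)} = \frac{1}{396389 - 1832 \sqrt{214}}$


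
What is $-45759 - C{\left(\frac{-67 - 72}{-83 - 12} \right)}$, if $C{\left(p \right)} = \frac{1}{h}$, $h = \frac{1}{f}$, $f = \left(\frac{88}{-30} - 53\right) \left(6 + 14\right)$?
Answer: $- \frac{133921}{3} \approx -44640.0$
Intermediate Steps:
$f = - \frac{3356}{3}$ ($f = \left(88 \left(- \frac{1}{30}\right) - 53\right) 20 = \left(- \frac{44}{15} - 53\right) 20 = \left(- \frac{839}{15}\right) 20 = - \frac{3356}{3} \approx -1118.7$)
$h = - \frac{3}{3356}$ ($h = \frac{1}{- \frac{3356}{3}} = - \frac{3}{3356} \approx -0.00089392$)
$C{\left(p \right)} = - \frac{3356}{3}$ ($C{\left(p \right)} = \frac{1}{- \frac{3}{3356}} = - \frac{3356}{3}$)
$-45759 - C{\left(\frac{-67 - 72}{-83 - 12} \right)} = -45759 - - \frac{3356}{3} = -45759 + \frac{3356}{3} = - \frac{133921}{3}$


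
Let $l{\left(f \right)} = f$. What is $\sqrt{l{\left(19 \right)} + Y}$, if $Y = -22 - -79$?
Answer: $2 \sqrt{19} \approx 8.7178$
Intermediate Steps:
$Y = 57$ ($Y = -22 + 79 = 57$)
$\sqrt{l{\left(19 \right)} + Y} = \sqrt{19 + 57} = \sqrt{76} = 2 \sqrt{19}$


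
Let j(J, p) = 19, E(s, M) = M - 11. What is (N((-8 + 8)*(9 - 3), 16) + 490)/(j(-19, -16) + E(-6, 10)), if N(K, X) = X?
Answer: 253/9 ≈ 28.111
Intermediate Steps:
E(s, M) = -11 + M
(N((-8 + 8)*(9 - 3), 16) + 490)/(j(-19, -16) + E(-6, 10)) = (16 + 490)/(19 + (-11 + 10)) = 506/(19 - 1) = 506/18 = 506*(1/18) = 253/9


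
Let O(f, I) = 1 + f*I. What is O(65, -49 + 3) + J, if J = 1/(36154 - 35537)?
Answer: -1844212/617 ≈ -2989.0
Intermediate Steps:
J = 1/617 ≈ 0.0016207
O(f, I) = 1 + I*f
O(65, -49 + 3) + J = (1 + (-49 + 3)*65) + 1/617 = (1 - 46*65) + 1/617 = (1 - 2990) + 1/617 = -2989 + 1/617 = -1844212/617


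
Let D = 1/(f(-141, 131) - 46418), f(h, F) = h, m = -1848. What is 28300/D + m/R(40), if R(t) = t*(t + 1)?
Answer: -270112038731/205 ≈ -1.3176e+9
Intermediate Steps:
R(t) = t*(1 + t)
D = -1/46559 (D = 1/(-141 - 46418) = 1/(-46559) = -1/46559 ≈ -2.1478e-5)
28300/D + m/R(40) = 28300/(-1/46559) - 1848*1/(40*(1 + 40)) = 28300*(-46559) - 1848/(40*41) = -1317619700 - 1848/1640 = -1317619700 - 1848*1/1640 = -1317619700 - 231/205 = -270112038731/205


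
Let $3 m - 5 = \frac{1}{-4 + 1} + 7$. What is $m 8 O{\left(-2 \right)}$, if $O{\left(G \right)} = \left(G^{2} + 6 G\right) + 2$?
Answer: $- \frac{560}{3} \approx -186.67$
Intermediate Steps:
$O{\left(G \right)} = 2 + G^{2} + 6 G$
$m = \frac{35}{9}$ ($m = \frac{5}{3} + \frac{\frac{1}{-4 + 1} + 7}{3} = \frac{5}{3} + \frac{\frac{1}{-3} + 7}{3} = \frac{5}{3} + \frac{- \frac{1}{3} + 7}{3} = \frac{5}{3} + \frac{1}{3} \cdot \frac{20}{3} = \frac{5}{3} + \frac{20}{9} = \frac{35}{9} \approx 3.8889$)
$m 8 O{\left(-2 \right)} = \frac{35}{9} \cdot 8 \left(2 + \left(-2\right)^{2} + 6 \left(-2\right)\right) = \frac{280 \left(2 + 4 - 12\right)}{9} = \frac{280}{9} \left(-6\right) = - \frac{560}{3}$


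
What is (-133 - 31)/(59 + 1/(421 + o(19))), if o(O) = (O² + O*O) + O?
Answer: -190568/68559 ≈ -2.7796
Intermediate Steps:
o(O) = O + 2*O² (o(O) = (O² + O²) + O = 2*O² + O = O + 2*O²)
(-133 - 31)/(59 + 1/(421 + o(19))) = (-133 - 31)/(59 + 1/(421 + 19*(1 + 2*19))) = -164/(59 + 1/(421 + 19*(1 + 38))) = -164/(59 + 1/(421 + 19*39)) = -164/(59 + 1/(421 + 741)) = -164/(59 + 1/1162) = -164/68559/1162 = -164*1162/68559 = -190568/68559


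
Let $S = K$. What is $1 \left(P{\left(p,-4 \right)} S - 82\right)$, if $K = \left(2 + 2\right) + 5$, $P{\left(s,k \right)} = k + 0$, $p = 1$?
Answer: $-118$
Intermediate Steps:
$P{\left(s,k \right)} = k$
$K = 9$ ($K = 4 + 5 = 9$)
$S = 9$
$1 \left(P{\left(p,-4 \right)} S - 82\right) = 1 \left(\left(-4\right) 9 - 82\right) = 1 \left(-36 - 82\right) = 1 \left(-118\right) = -118$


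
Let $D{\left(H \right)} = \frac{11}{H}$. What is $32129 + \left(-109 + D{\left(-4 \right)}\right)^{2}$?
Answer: $\frac{713873}{16} \approx 44617.0$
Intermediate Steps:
$32129 + \left(-109 + D{\left(-4 \right)}\right)^{2} = 32129 + \left(-109 + \frac{11}{-4}\right)^{2} = 32129 + \left(-109 + 11 \left(- \frac{1}{4}\right)\right)^{2} = 32129 + \left(-109 - \frac{11}{4}\right)^{2} = 32129 + \left(- \frac{447}{4}\right)^{2} = 32129 + \frac{199809}{16} = \frac{713873}{16}$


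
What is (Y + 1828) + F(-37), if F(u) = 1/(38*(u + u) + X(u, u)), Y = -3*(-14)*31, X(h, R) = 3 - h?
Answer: 8676359/2772 ≈ 3130.0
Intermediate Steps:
Y = 1302 (Y = 42*31 = 1302)
F(u) = 1/(3 + 75*u) (F(u) = 1/(38*(u + u) + (3 - u)) = 1/(38*(2*u) + (3 - u)) = 1/(76*u + (3 - u)) = 1/(3 + 75*u))
(Y + 1828) + F(-37) = (1302 + 1828) + 1/(3*(1 + 25*(-37))) = 3130 + 1/(3*(1 - 925)) = 3130 + (⅓)/(-924) = 3130 + (⅓)*(-1/924) = 3130 - 1/2772 = 8676359/2772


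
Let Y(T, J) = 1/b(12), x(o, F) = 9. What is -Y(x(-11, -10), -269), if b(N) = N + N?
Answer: -1/24 ≈ -0.041667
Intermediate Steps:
b(N) = 2*N
Y(T, J) = 1/24 (Y(T, J) = 1/(2*12) = 1/24)
-Y(x(-11, -10), -269) = -1*1/24 = -1/24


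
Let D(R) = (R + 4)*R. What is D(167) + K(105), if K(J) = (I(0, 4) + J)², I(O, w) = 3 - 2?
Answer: 39793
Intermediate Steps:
D(R) = R*(4 + R) (D(R) = (4 + R)*R = R*(4 + R))
I(O, w) = 1
K(J) = (1 + J)²
D(167) + K(105) = 167*(4 + 167) + (1 + 105)² = 167*171 + 106² = 28557 + 11236 = 39793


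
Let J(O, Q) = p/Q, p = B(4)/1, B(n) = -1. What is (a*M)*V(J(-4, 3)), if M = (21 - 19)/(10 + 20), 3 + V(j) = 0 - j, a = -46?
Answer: 368/45 ≈ 8.1778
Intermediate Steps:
p = -1 (p = -1/1 = -1*1 = -1)
J(O, Q) = -1/Q
V(j) = -3 - j (V(j) = -3 + (0 - j) = -3 - j)
M = 1/15 (M = 2/30 = 2*(1/30) = 1/15 ≈ 0.066667)
(a*M)*V(J(-4, 3)) = (-46*1/15)*(-3 - (-1)/3) = -46*(-3 - (-1)/3)/15 = -46*(-3 - 1*(-1/3))/15 = -46*(-3 + 1/3)/15 = -46/15*(-8/3) = 368/45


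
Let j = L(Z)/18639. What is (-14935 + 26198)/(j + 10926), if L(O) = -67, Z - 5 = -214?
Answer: 209931057/203649647 ≈ 1.0308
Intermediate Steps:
Z = -209 (Z = 5 - 214 = -209)
j = -67/18639 ≈ -0.0035946
(-14935 + 26198)/(j + 10926) = (-14935 + 26198)/(-67/18639 + 10926) = 11263/(203649647/18639) = 11263*(18639/203649647) = 209931057/203649647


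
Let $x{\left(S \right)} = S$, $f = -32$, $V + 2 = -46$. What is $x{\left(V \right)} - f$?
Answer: $-16$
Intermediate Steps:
$V = -48$ ($V = -2 - 46 = -48$)
$x{\left(V \right)} - f = -48 - -32 = -48 + 32 = -16$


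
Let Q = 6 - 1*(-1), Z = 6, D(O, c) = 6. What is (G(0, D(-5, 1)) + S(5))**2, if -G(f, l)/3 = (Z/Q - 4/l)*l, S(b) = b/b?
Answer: 289/49 ≈ 5.8980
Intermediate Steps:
S(b) = 1
Q = 7 (Q = 6 + 1 = 7)
G(f, l) = -3*l*(6/7 - 4/l) (G(f, l) = -3*(6/7 - 4/l)*l = -3*l*(6/7 - 4/l))
(G(0, D(-5, 1)) + S(5))**2 = ((12 - 18/7*6) + 1)**2 = ((12 - 108/7) + 1)**2 = (-24/7 + 1)**2 = (-17/7)**2 = 289/49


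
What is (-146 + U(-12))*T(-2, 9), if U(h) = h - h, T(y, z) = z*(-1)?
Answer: 1314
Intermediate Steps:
T(y, z) = -z
U(h) = 0
(-146 + U(-12))*T(-2, 9) = (-146 + 0)*(-1*9) = -146*(-9) = 1314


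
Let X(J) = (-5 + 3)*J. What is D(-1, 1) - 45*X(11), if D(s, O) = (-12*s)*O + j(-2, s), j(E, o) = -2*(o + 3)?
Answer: 998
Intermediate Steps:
j(E, o) = -6 - 2*o (j(E, o) = -2*(3 + o) = -6 - 2*o)
D(s, O) = -6 - 2*s - 12*O*s (D(s, O) = (-12*s)*O + (-6 - 2*s) = -12*O*s + (-6 - 2*s) = -6 - 2*s - 12*O*s)
X(J) = -2*J
D(-1, 1) - 45*X(11) = (-6 - 2*(-1) - 12*1*(-1)) - (-90)*11 = (-6 + 2 + 12) - 45*(-22) = 8 + 990 = 998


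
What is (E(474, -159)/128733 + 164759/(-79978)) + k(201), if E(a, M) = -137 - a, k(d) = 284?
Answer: 61760652113/219059742 ≈ 281.94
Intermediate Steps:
(E(474, -159)/128733 + 164759/(-79978)) + k(201) = ((-137 - 1*474)/128733 + 164759/(-79978)) + 284 = ((-137 - 474)*(1/128733) + 164759*(-1/79978)) + 284 = (-611*1/128733 - 164759/79978) + 284 = (-13/2739 - 164759/79978) + 284 = -452314615/219059742 + 284 = 61760652113/219059742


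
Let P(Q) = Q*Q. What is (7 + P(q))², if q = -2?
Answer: 121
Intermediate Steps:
P(Q) = Q²
(7 + P(q))² = (7 + (-2)²)² = (7 + 4)² = 11² = 121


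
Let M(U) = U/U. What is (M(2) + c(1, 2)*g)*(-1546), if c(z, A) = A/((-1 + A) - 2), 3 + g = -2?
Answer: -17006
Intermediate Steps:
M(U) = 1
g = -5 (g = -3 - 2 = -5)
c(z, A) = A/(-3 + A)
(M(2) + c(1, 2)*g)*(-1546) = (1 + (2/(-3 + 2))*(-5))*(-1546) = (1 + (2/(-1))*(-5))*(-1546) = (1 + (2*(-1))*(-5))*(-1546) = (1 - 2*(-5))*(-1546) = (1 + 10)*(-1546) = 11*(-1546) = -17006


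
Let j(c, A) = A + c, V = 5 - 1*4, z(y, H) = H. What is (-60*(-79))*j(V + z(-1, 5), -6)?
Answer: 0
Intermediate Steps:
V = 1 (V = 5 - 4 = 1)
(-60*(-79))*j(V + z(-1, 5), -6) = (-60*(-79))*(-6 + (1 + 5)) = 4740*(-6 + 6) = 4740*0 = 0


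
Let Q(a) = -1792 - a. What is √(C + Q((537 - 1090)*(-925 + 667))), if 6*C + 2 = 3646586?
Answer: √463298 ≈ 680.66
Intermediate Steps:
C = 607764 (C = -⅓ + (⅙)*3646586 = -⅓ + 1823293/3 = 607764)
√(C + Q((537 - 1090)*(-925 + 667))) = √(607764 + (-1792 - (537 - 1090)*(-925 + 667))) = √(607764 + (-1792 - (-553)*(-258))) = √(607764 + (-1792 - 1*142674)) = √(607764 + (-1792 - 142674)) = √(607764 - 144466) = √463298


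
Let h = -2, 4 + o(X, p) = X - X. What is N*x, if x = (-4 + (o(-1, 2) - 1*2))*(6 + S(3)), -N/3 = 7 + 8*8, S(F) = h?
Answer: 8520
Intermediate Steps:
o(X, p) = -4 (o(X, p) = -4 + (X - X) = -4 + 0 = -4)
S(F) = -2
N = -213 (N = -3*(7 + 8*8) = -3*(7 + 64) = -3*71 = -213)
x = -40 (x = (-4 + (-4 - 1*2))*(6 - 2) = (-4 + (-4 - 2))*4 = (-4 - 6)*4 = -10*4 = -40)
N*x = -213*(-40) = 8520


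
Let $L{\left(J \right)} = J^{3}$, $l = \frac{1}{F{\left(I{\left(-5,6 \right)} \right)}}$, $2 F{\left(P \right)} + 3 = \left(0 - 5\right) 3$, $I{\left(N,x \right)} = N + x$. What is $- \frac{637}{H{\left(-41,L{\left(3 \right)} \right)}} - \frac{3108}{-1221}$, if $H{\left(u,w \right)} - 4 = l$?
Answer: $- \frac{8869}{55} \approx -161.25$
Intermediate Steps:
$F{\left(P \right)} = -9$ ($F{\left(P \right)} = - \frac{3}{2} + \frac{\left(0 - 5\right) 3}{2} = - \frac{3}{2} + \frac{\left(-5\right) 3}{2} = - \frac{3}{2} + \frac{1}{2} \left(-15\right) = - \frac{3}{2} - \frac{15}{2} = -9$)
$l = - \frac{1}{9}$ ($l = \frac{1}{-9} = - \frac{1}{9} \approx -0.11111$)
$H{\left(u,w \right)} = \frac{35}{9}$ ($H{\left(u,w \right)} = 4 - \frac{1}{9} = \frac{35}{9}$)
$- \frac{637}{H{\left(-41,L{\left(3 \right)} \right)}} - \frac{3108}{-1221} = - \frac{637}{\frac{35}{9}} - \frac{3108}{-1221} = \left(-637\right) \frac{9}{35} - - \frac{28}{11} = - \frac{819}{5} + \frac{28}{11} = - \frac{8869}{55}$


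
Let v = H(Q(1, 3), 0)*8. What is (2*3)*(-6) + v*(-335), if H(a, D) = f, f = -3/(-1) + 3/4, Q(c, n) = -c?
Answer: -10086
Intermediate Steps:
f = 15/4 (f = -3*(-1) + 3*(¼) = 3 + ¾ = 15/4 ≈ 3.7500)
H(a, D) = 15/4
v = 30 (v = (15/4)*8 = 30)
(2*3)*(-6) + v*(-335) = (2*3)*(-6) + 30*(-335) = 6*(-6) - 10050 = -36 - 10050 = -10086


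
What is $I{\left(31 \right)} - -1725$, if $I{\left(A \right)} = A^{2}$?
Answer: $2686$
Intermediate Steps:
$I{\left(31 \right)} - -1725 = 31^{2} - -1725 = 961 + 1725 = 2686$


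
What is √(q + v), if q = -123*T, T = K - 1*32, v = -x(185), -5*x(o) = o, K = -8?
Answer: √4957 ≈ 70.406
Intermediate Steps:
x(o) = -o/5
v = 37 (v = -(-1)*185/5 = -1*(-37) = 37)
T = -40 (T = -8 - 1*32 = -8 - 32 = -40)
q = 4920 (q = -123*(-40) = 4920)
√(q + v) = √(4920 + 37) = √4957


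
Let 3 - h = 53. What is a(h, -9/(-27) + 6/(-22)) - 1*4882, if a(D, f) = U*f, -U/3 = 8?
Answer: -53718/11 ≈ -4883.5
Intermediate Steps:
U = -24 (U = -3*8 = -24)
h = -50 (h = 3 - 1*53 = 3 - 53 = -50)
a(D, f) = -24*f
a(h, -9/(-27) + 6/(-22)) - 1*4882 = -24*(-9/(-27) + 6/(-22)) - 1*4882 = -24*(-9*(-1/27) + 6*(-1/22)) - 4882 = -24*(⅓ - 3/11) - 4882 = -24*2/33 - 4882 = -16/11 - 4882 = -53718/11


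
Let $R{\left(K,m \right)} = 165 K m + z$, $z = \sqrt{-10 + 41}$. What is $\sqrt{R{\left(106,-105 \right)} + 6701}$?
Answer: $\sqrt{-1829749 + \sqrt{31}} \approx 1352.7 i$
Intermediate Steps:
$z = \sqrt{31} \approx 5.5678$
$R{\left(K,m \right)} = \sqrt{31} + 165 K m$ ($R{\left(K,m \right)} = 165 K m + \sqrt{31} = \sqrt{31} + 165 K m$)
$\sqrt{R{\left(106,-105 \right)} + 6701} = \sqrt{\left(\sqrt{31} + 165 \cdot 106 \left(-105\right)\right) + 6701} = \sqrt{\left(\sqrt{31} - 1836450\right) + 6701} = \sqrt{\left(-1836450 + \sqrt{31}\right) + 6701} = \sqrt{-1829749 + \sqrt{31}}$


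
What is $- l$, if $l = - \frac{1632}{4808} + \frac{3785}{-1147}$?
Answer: $\frac{2508773}{689347} \approx 3.6393$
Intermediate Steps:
$l = - \frac{2508773}{689347}$ ($l = \left(-1632\right) \frac{1}{4808} + 3785 \left(- \frac{1}{1147}\right) = - \frac{204}{601} - \frac{3785}{1147} = - \frac{2508773}{689347} \approx -3.6393$)
$- l = \left(-1\right) \left(- \frac{2508773}{689347}\right) = \frac{2508773}{689347}$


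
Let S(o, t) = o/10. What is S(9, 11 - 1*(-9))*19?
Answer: 171/10 ≈ 17.100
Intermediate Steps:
S(o, t) = o/10 (S(o, t) = o*(1/10) = o/10)
S(9, 11 - 1*(-9))*19 = ((1/10)*9)*19 = (9/10)*19 = 171/10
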